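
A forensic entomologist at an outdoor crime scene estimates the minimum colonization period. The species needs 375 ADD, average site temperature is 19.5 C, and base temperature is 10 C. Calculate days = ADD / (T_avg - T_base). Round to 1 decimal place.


Insect development time:
Effective temperature = avg_temp - T_base = 19.5 - 10 = 9.5 C
Days = ADD / effective_temp = 375 / 9.5 = 39.5 days

39.5


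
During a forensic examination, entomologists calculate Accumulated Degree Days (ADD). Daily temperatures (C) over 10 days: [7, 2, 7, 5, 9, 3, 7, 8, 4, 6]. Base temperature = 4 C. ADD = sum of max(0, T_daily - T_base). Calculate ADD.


Computing ADD day by day:
Day 1: max(0, 7 - 4) = 3
Day 2: max(0, 2 - 4) = 0
Day 3: max(0, 7 - 4) = 3
Day 4: max(0, 5 - 4) = 1
Day 5: max(0, 9 - 4) = 5
Day 6: max(0, 3 - 4) = 0
Day 7: max(0, 7 - 4) = 3
Day 8: max(0, 8 - 4) = 4
Day 9: max(0, 4 - 4) = 0
Day 10: max(0, 6 - 4) = 2
Total ADD = 21

21


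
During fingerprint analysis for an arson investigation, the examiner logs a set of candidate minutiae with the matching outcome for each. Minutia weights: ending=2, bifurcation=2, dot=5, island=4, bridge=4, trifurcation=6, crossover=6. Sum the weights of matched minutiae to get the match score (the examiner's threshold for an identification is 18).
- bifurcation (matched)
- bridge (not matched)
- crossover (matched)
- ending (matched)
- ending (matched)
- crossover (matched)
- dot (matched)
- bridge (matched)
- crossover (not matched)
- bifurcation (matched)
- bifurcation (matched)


Weighted minutiae match score:
  bifurcation: matched, +2 (running total 2)
  bridge: not matched, +0
  crossover: matched, +6 (running total 8)
  ending: matched, +2 (running total 10)
  ending: matched, +2 (running total 12)
  crossover: matched, +6 (running total 18)
  dot: matched, +5 (running total 23)
  bridge: matched, +4 (running total 27)
  crossover: not matched, +0
  bifurcation: matched, +2 (running total 29)
  bifurcation: matched, +2 (running total 31)
Total score = 31
Threshold = 18; verdict = identification

31


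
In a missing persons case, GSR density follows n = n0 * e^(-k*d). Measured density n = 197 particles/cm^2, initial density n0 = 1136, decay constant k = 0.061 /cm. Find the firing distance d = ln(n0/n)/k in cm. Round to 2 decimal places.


GSR distance calculation:
n0/n = 1136 / 197 = 5.766497
ln(n0/n) = 1.752065
d = 1.752065 / 0.061 = 28.72 cm

28.72


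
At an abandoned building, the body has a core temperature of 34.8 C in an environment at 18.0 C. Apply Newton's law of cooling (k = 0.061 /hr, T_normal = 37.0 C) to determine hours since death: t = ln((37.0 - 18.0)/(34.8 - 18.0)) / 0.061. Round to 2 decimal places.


Using Newton's law of cooling:
t = ln((T_normal - T_ambient) / (T_body - T_ambient)) / k
T_normal - T_ambient = 19.0
T_body - T_ambient = 16.8
Ratio = 1.130952
ln(ratio) = 0.12306
t = 0.12306 / 0.061 = 2.02 hours

2.02


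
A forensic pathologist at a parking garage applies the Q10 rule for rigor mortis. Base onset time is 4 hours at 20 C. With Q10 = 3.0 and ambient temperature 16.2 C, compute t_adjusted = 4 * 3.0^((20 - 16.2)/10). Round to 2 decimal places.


Rigor mortis time adjustment:
Exponent = (T_ref - T_actual) / 10 = (20 - 16.2) / 10 = 0.38
Q10 factor = 3.0^0.38 = 1.51812
t_adjusted = 4 * 1.51812 = 6.07 hours

6.07


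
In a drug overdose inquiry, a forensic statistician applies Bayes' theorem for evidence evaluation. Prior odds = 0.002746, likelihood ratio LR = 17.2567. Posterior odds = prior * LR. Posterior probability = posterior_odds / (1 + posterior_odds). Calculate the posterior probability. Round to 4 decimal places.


Bayesian evidence evaluation:
Posterior odds = prior_odds * LR = 0.002746 * 17.2567 = 0.0473869
Posterior probability = posterior_odds / (1 + posterior_odds)
= 0.0473869 / (1 + 0.0473869)
= 0.0473869 / 1.0473869
= 0.0452

0.0452


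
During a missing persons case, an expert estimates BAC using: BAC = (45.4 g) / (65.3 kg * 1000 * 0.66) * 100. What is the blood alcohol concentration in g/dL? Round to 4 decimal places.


Applying the Widmark formula:
BAC = (dose_g / (body_wt * 1000 * r)) * 100
Denominator = 65.3 * 1000 * 0.66 = 43098
BAC = (45.4 / 43098) * 100
BAC = 0.1053 g/dL

0.1053


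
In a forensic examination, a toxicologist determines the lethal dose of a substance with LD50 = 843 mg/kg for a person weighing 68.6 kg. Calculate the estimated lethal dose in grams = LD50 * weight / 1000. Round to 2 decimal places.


Lethal dose calculation:
Lethal dose = LD50 * body_weight / 1000
= 843 * 68.6 / 1000
= 57829.8 / 1000
= 57.83 g

57.83


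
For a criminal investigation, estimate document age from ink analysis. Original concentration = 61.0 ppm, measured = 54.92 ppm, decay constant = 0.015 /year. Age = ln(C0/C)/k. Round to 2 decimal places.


Document age estimation:
C0/C = 61.0 / 54.92 = 1.110706
ln(C0/C) = 0.104996
t = 0.104996 / 0.015 = 7.00 years

7.00


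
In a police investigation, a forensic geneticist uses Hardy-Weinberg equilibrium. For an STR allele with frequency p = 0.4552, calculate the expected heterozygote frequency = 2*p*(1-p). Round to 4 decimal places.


Hardy-Weinberg heterozygote frequency:
q = 1 - p = 1 - 0.4552 = 0.5448
2pq = 2 * 0.4552 * 0.5448 = 0.4960

0.4960


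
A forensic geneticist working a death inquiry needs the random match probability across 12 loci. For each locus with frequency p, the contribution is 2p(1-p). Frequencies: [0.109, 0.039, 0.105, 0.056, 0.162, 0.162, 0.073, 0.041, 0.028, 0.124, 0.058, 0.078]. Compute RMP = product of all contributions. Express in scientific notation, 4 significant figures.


Computing RMP for 12 loci:
Locus 1: 2 * 0.109 * 0.891 = 0.194238
Locus 2: 2 * 0.039 * 0.961 = 0.074958
Locus 3: 2 * 0.105 * 0.895 = 0.18795
Locus 4: 2 * 0.056 * 0.944 = 0.105728
Locus 5: 2 * 0.162 * 0.838 = 0.271512
Locus 6: 2 * 0.162 * 0.838 = 0.271512
Locus 7: 2 * 0.073 * 0.927 = 0.135342
Locus 8: 2 * 0.041 * 0.959 = 0.078638
Locus 9: 2 * 0.028 * 0.972 = 0.054432
Locus 10: 2 * 0.124 * 0.876 = 0.217248
Locus 11: 2 * 0.058 * 0.942 = 0.109272
Locus 12: 2 * 0.078 * 0.922 = 0.143832
RMP = 4.219e-11

4.219e-11


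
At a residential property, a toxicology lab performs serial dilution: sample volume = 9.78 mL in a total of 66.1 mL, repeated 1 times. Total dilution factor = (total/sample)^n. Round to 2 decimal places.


Dilution factor calculation:
Single dilution = V_total / V_sample = 66.1 / 9.78 ≈ 6.758691
Number of dilutions = 1
Total DF = (66.1 / 9.78)^1 (full precision, rounded at the end) = 6.76

6.76


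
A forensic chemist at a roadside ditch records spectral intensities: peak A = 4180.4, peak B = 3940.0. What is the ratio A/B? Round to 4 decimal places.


Spectral peak ratio:
Peak A = 4180.4 counts
Peak B = 3940.0 counts
Ratio = 4180.4 / 3940.0 = 1.0610

1.0610


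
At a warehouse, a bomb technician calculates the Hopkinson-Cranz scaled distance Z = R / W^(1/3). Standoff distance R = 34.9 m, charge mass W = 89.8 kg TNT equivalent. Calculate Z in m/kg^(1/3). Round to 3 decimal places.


Scaled distance calculation:
W^(1/3) = 89.8^(1/3) = 4.478083
Z = R / W^(1/3) = 34.9 / 4.478083
Z = 7.794 m/kg^(1/3)

7.794


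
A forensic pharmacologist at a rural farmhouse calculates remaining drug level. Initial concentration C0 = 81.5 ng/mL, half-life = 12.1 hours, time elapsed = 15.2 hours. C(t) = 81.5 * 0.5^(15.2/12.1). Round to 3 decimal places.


Drug concentration decay:
Number of half-lives = t / t_half = 15.2 / 12.1 = 1.256198
Decay factor = 0.5^1.256198 = 0.41864578
C(t) = 81.5 * 0.41864578 = 34.120 ng/mL

34.120


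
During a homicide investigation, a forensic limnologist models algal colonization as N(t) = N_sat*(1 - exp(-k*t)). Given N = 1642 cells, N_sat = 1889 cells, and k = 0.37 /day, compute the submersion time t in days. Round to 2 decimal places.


PMSI from diatom colonization curve:
N / N_sat = 1642 / 1889 = 0.869243
1 - N/N_sat = 0.130757
ln(1 - N/N_sat) = -2.034415
t = -ln(1 - N/N_sat) / k = -(-2.034415) / 0.37 = 5.50 days

5.50


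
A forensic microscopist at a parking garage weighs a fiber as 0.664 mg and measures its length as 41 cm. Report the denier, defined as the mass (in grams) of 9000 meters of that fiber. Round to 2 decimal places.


Denier calculation:
Mass in grams = 0.664 mg / 1000 = 0.000664 g
Length in meters = 41 cm / 100 = 0.41 m
Linear density = mass / length = 0.000664 / 0.41 = 0.00161951 g/m
Denier = (g/m) * 9000 = 0.00161951 * 9000 = 14.58

14.58


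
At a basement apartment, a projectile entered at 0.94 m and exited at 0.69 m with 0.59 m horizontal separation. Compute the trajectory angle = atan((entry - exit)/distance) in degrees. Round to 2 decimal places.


Bullet trajectory angle:
Height difference = 0.94 - 0.69 = 0.25 m
angle = atan(0.25 / 0.59)
angle = atan(0.423729)
angle = 22.96 degrees

22.96


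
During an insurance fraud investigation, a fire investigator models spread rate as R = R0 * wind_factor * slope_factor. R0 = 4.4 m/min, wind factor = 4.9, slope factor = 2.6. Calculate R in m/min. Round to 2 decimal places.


Fire spread rate calculation:
R = R0 * wind_factor * slope_factor
= 4.4 * 4.9 * 2.6
= 21.56 * 2.6
= 56.06 m/min

56.06


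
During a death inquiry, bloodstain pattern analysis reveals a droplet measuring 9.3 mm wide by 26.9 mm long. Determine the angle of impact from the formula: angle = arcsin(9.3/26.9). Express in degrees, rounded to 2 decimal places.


Blood spatter impact angle calculation:
width / length = 9.3 / 26.9 = 0.345725
angle = arcsin(0.345725)
angle = 20.23 degrees

20.23


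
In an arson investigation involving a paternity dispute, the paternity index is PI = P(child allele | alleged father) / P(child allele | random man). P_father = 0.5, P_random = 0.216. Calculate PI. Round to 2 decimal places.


Paternity Index calculation:
PI = P(allele|father) / P(allele|random)
PI = 0.5 / 0.216
PI = 2.31

2.31


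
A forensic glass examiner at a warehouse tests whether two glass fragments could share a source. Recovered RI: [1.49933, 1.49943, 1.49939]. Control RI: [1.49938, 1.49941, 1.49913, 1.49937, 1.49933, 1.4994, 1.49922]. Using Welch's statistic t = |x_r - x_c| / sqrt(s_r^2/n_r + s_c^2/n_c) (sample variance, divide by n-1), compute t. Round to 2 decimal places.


Welch's t-criterion for glass RI comparison:
Recovered mean = sum / n_r = 4.49815 / 3 = 1.4993833
Control mean = sum / n_c = 10.49524 / 7 = 1.49932
Recovered sample variance s_r^2 = 2.53333e-09
Control sample variance s_c^2 = 1.11333e-08
Welch SE (unpooled) = sqrt(s_r^2/n_r + s_c^2/n_c) = sqrt(8.44444e-10 + 1.59048e-09) = sqrt(2.43492e-09) = 4.93449e-05
|mean_r - mean_c| = 6.33333e-05
t = 6.33333e-05 / 4.93449e-05 = 1.28

1.28


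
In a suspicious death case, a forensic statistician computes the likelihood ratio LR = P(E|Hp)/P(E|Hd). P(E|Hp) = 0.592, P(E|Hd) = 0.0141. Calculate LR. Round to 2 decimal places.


Likelihood ratio calculation:
LR = P(E|Hp) / P(E|Hd)
LR = 0.592 / 0.0141
LR = 41.99

41.99


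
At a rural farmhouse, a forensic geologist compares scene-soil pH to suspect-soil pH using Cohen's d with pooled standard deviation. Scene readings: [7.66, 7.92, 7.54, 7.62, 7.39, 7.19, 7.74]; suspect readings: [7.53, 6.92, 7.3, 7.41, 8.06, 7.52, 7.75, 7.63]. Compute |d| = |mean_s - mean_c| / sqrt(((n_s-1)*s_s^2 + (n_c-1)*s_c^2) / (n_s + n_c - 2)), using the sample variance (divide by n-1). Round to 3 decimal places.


Pooled-variance Cohen's d for soil pH comparison:
Scene mean = 53.06 / 7 = 7.58
Suspect mean = 60.12 / 8 = 7.515
Scene sample variance s_s^2 = 0.0565
Suspect sample variance s_c^2 = 0.111
Pooled variance = ((n_s-1)*s_s^2 + (n_c-1)*s_c^2) / (n_s + n_c - 2) = 0.085846
Pooled SD = sqrt(0.085846) = 0.292995
Mean difference = 0.065
|d| = |0.065| / 0.292995 = 0.222

0.222


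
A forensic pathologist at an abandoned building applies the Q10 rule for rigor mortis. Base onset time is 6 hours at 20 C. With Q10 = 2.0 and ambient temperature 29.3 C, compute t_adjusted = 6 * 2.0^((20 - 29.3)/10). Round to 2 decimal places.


Rigor mortis time adjustment:
Exponent = (T_ref - T_actual) / 10 = (20 - 29.3) / 10 = -0.93
Q10 factor = 2.0^-0.93 = 0.52486
t_adjusted = 6 * 0.52486 = 3.15 hours

3.15


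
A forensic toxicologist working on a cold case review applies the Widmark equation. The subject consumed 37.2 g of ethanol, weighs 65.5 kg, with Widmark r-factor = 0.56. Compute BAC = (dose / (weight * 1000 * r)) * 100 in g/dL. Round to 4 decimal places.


Applying the Widmark formula:
BAC = (dose_g / (body_wt * 1000 * r)) * 100
Denominator = 65.5 * 1000 * 0.56 = 36680
BAC = (37.2 / 36680) * 100
BAC = 0.1014 g/dL

0.1014


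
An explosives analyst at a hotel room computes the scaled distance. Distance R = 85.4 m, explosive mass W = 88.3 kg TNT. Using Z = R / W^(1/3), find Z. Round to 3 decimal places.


Scaled distance calculation:
W^(1/3) = 88.3^(1/3) = 4.453009
Z = R / W^(1/3) = 85.4 / 4.453009
Z = 19.178 m/kg^(1/3)

19.178


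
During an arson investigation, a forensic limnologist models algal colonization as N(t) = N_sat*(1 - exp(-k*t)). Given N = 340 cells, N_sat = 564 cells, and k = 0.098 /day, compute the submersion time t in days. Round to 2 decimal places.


PMSI from diatom colonization curve:
N / N_sat = 340 / 564 = 0.602837
1 - N/N_sat = 0.397163
ln(1 - N/N_sat) = -0.923409
t = -ln(1 - N/N_sat) / k = -(-0.923409) / 0.098 = 9.42 days

9.42


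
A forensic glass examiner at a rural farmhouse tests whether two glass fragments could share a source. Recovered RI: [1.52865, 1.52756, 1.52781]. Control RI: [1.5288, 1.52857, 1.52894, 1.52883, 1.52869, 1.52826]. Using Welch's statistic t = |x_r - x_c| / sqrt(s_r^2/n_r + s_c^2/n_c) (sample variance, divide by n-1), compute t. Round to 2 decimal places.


Welch's t-criterion for glass RI comparison:
Recovered mean = sum / n_r = 4.58402 / 3 = 1.5280067
Control mean = sum / n_c = 9.17209 / 6 = 1.5286817
Recovered sample variance s_r^2 = 3.26033e-07
Control sample variance s_c^2 = 5.86167e-08
Welch SE (unpooled) = sqrt(s_r^2/n_r + s_c^2/n_c) = sqrt(1.08678e-07 + 9.76944e-09) = sqrt(1.18447e-07) = 0.000344161
|mean_r - mean_c| = 0.000675
t = 0.000675 / 0.000344161 = 1.96

1.96


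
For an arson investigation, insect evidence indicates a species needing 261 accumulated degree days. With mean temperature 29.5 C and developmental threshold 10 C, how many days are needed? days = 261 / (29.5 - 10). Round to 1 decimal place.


Insect development time:
Effective temperature = avg_temp - T_base = 29.5 - 10 = 19.5 C
Days = ADD / effective_temp = 261 / 19.5 = 13.4 days

13.4


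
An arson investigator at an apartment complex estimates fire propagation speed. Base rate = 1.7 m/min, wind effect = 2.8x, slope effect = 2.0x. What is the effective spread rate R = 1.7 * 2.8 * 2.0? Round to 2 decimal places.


Fire spread rate calculation:
R = R0 * wind_factor * slope_factor
= 1.7 * 2.8 * 2.0
= 4.76 * 2.0
= 9.52 m/min

9.52


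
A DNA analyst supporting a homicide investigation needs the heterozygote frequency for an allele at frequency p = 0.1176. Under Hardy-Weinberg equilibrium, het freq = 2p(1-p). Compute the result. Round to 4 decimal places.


Hardy-Weinberg heterozygote frequency:
q = 1 - p = 1 - 0.1176 = 0.8824
2pq = 2 * 0.1176 * 0.8824 = 0.2075

0.2075


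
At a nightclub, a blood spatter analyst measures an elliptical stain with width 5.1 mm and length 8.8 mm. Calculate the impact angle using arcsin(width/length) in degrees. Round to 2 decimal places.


Blood spatter impact angle calculation:
width / length = 5.1 / 8.8 = 0.579545
angle = arcsin(0.579545)
angle = 35.42 degrees

35.42


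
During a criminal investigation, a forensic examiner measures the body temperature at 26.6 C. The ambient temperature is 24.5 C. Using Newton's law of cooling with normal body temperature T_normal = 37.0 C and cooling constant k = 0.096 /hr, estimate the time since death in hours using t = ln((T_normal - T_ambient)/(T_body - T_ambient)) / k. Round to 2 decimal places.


Using Newton's law of cooling:
t = ln((T_normal - T_ambient) / (T_body - T_ambient)) / k
T_normal - T_ambient = 12.5
T_body - T_ambient = 2.1
Ratio = 5.952381
ln(ratio) = 1.783791
t = 1.783791 / 0.096 = 18.58 hours

18.58


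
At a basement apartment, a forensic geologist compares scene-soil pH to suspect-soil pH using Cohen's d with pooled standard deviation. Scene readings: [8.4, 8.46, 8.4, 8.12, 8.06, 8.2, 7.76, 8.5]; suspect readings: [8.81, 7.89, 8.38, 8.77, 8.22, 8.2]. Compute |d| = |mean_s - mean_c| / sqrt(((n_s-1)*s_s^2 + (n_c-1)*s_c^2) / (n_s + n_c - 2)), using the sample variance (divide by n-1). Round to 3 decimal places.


Pooled-variance Cohen's d for soil pH comparison:
Scene mean = 65.9 / 8 = 8.2375
Suspect mean = 50.27 / 6 = 8.378333
Scene sample variance s_s^2 = 0.063707
Suspect sample variance s_c^2 = 0.127017
Pooled variance = ((n_s-1)*s_s^2 + (n_c-1)*s_c^2) / (n_s + n_c - 2) = 0.090086
Pooled SD = sqrt(0.090086) = 0.300143
Mean difference = -0.140833
|d| = |-0.140833| / 0.300143 = 0.469

0.469


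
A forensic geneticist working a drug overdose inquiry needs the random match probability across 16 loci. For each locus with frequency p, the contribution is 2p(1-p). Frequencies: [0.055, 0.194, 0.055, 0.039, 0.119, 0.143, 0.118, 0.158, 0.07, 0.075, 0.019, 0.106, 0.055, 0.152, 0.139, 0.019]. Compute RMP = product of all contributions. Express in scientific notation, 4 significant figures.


Computing RMP for 16 loci:
Locus 1: 2 * 0.055 * 0.945 = 0.10395
Locus 2: 2 * 0.194 * 0.806 = 0.312728
Locus 3: 2 * 0.055 * 0.945 = 0.10395
Locus 4: 2 * 0.039 * 0.961 = 0.074958
Locus 5: 2 * 0.119 * 0.881 = 0.209678
Locus 6: 2 * 0.143 * 0.857 = 0.245102
Locus 7: 2 * 0.118 * 0.882 = 0.208152
Locus 8: 2 * 0.158 * 0.842 = 0.266072
Locus 9: 2 * 0.07 * 0.93 = 0.1302
Locus 10: 2 * 0.075 * 0.925 = 0.13875
Locus 11: 2 * 0.019 * 0.981 = 0.037278
Locus 12: 2 * 0.106 * 0.894 = 0.189528
Locus 13: 2 * 0.055 * 0.945 = 0.10395
Locus 14: 2 * 0.152 * 0.848 = 0.257792
Locus 15: 2 * 0.139 * 0.861 = 0.239358
Locus 16: 2 * 0.019 * 0.981 = 0.037278
RMP = 2.200e-14

2.200e-14


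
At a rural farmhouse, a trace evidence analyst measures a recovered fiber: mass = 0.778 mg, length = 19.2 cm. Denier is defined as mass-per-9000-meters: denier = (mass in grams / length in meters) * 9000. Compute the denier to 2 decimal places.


Denier calculation:
Mass in grams = 0.778 mg / 1000 = 0.000778 g
Length in meters = 19.2 cm / 100 = 0.192 m
Linear density = mass / length = 0.000778 / 0.192 = 0.00405208 g/m
Denier = (g/m) * 9000 = 0.00405208 * 9000 = 36.47

36.47


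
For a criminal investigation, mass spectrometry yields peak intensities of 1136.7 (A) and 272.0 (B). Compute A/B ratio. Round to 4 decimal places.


Spectral peak ratio:
Peak A = 1136.7 counts
Peak B = 272.0 counts
Ratio = 1136.7 / 272.0 = 4.1790

4.1790


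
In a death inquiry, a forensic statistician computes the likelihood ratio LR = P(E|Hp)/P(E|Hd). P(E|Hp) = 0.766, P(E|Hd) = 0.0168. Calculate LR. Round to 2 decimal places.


Likelihood ratio calculation:
LR = P(E|Hp) / P(E|Hd)
LR = 0.766 / 0.0168
LR = 45.60

45.60


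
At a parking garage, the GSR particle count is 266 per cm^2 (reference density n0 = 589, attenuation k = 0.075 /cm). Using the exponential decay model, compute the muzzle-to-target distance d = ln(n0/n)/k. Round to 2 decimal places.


GSR distance calculation:
n0/n = 589 / 266 = 2.214286
ln(n0/n) = 0.79493
d = 0.79493 / 0.075 = 10.60 cm

10.60


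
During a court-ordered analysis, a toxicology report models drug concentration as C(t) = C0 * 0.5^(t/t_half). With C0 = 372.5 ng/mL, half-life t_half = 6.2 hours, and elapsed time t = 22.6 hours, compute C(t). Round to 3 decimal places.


Drug concentration decay:
Number of half-lives = t / t_half = 22.6 / 6.2 = 3.645161
Decay factor = 0.5^3.645161 = 0.07992768
C(t) = 372.5 * 0.07992768 = 29.773 ng/mL

29.773


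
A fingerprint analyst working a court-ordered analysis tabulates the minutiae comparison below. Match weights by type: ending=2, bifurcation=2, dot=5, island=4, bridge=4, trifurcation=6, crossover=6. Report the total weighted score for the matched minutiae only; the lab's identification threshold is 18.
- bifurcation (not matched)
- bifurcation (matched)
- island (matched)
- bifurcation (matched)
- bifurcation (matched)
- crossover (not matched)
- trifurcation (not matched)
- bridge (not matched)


Weighted minutiae match score:
  bifurcation: not matched, +0
  bifurcation: matched, +2 (running total 2)
  island: matched, +4 (running total 6)
  bifurcation: matched, +2 (running total 8)
  bifurcation: matched, +2 (running total 10)
  crossover: not matched, +0
  trifurcation: not matched, +0
  bridge: not matched, +0
Total score = 10
Threshold = 18; verdict = inconclusive

10


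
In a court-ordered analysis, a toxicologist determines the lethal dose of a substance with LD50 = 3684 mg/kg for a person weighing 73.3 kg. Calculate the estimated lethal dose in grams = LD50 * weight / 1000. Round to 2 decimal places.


Lethal dose calculation:
Lethal dose = LD50 * body_weight / 1000
= 3684 * 73.3 / 1000
= 270037.2 / 1000
= 270.04 g

270.04


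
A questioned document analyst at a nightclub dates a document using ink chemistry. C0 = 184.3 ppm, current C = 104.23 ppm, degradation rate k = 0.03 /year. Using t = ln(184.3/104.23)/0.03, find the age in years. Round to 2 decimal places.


Document age estimation:
C0/C = 184.3 / 104.23 = 1.768205
ln(C0/C) = 0.569965
t = 0.569965 / 0.03 = 19.00 years

19.00


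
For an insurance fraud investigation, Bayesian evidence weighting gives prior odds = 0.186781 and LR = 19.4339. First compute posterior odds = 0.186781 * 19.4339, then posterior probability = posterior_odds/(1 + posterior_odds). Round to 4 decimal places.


Bayesian evidence evaluation:
Posterior odds = prior_odds * LR = 0.186781 * 19.4339 = 3.629883
Posterior probability = posterior_odds / (1 + posterior_odds)
= 3.629883 / (1 + 3.629883)
= 3.629883 / 4.629883
= 0.7840

0.7840


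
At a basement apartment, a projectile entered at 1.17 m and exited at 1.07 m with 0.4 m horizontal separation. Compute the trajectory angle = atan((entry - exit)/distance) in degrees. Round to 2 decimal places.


Bullet trajectory angle:
Height difference = 1.17 - 1.07 = 0.1 m
angle = atan(0.1 / 0.4)
angle = atan(0.25)
angle = 14.04 degrees

14.04


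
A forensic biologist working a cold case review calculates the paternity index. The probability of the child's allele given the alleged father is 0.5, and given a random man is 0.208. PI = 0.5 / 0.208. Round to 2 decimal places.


Paternity Index calculation:
PI = P(allele|father) / P(allele|random)
PI = 0.5 / 0.208
PI = 2.40

2.40


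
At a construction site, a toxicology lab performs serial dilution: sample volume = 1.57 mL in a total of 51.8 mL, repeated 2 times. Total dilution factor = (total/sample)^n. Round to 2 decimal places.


Dilution factor calculation:
Single dilution = V_total / V_sample = 51.8 / 1.57 ≈ 32.993631
Number of dilutions = 2
Total DF = (51.8 / 1.57)^2 (full precision, rounded at the end) = 1088.58

1088.58


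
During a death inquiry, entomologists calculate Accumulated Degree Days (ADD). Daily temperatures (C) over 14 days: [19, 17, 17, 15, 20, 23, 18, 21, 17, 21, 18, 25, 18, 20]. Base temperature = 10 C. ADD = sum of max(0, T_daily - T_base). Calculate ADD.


Computing ADD day by day:
Day 1: max(0, 19 - 10) = 9
Day 2: max(0, 17 - 10) = 7
Day 3: max(0, 17 - 10) = 7
Day 4: max(0, 15 - 10) = 5
Day 5: max(0, 20 - 10) = 10
Day 6: max(0, 23 - 10) = 13
Day 7: max(0, 18 - 10) = 8
Day 8: max(0, 21 - 10) = 11
Day 9: max(0, 17 - 10) = 7
Day 10: max(0, 21 - 10) = 11
Day 11: max(0, 18 - 10) = 8
Day 12: max(0, 25 - 10) = 15
Day 13: max(0, 18 - 10) = 8
Day 14: max(0, 20 - 10) = 10
Total ADD = 129

129


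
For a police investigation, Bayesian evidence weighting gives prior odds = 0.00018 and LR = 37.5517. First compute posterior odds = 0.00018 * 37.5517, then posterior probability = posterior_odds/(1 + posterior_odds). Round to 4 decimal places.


Bayesian evidence evaluation:
Posterior odds = prior_odds * LR = 0.00018 * 37.5517 = 0.006759306
Posterior probability = posterior_odds / (1 + posterior_odds)
= 0.006759306 / (1 + 0.006759306)
= 0.006759306 / 1.006759306
= 0.0067

0.0067


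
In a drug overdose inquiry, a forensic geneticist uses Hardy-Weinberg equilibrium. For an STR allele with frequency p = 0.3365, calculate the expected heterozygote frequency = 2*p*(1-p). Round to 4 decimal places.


Hardy-Weinberg heterozygote frequency:
q = 1 - p = 1 - 0.3365 = 0.6635
2pq = 2 * 0.3365 * 0.6635 = 0.4465

0.4465


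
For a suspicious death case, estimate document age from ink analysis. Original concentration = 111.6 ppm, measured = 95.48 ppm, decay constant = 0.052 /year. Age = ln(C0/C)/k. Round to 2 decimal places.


Document age estimation:
C0/C = 111.6 / 95.48 = 1.168831
ln(C0/C) = 0.156004
t = 0.156004 / 0.052 = 3.00 years

3.00


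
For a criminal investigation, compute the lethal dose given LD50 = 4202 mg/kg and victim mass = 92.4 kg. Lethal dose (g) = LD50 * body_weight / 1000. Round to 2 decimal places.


Lethal dose calculation:
Lethal dose = LD50 * body_weight / 1000
= 4202 * 92.4 / 1000
= 388264.8 / 1000
= 388.26 g

388.26


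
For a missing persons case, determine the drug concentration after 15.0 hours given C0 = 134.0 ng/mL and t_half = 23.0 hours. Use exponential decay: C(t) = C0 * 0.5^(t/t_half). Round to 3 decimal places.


Drug concentration decay:
Number of half-lives = t / t_half = 15.0 / 23.0 = 0.652174
Decay factor = 0.5^0.652174 = 0.63632072
C(t) = 134.0 * 0.63632072 = 85.267 ng/mL

85.267


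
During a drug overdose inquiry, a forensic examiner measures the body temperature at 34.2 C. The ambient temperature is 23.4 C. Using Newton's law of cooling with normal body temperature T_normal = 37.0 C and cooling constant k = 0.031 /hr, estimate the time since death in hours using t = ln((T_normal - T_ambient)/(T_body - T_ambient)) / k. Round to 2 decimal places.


Using Newton's law of cooling:
t = ln((T_normal - T_ambient) / (T_body - T_ambient)) / k
T_normal - T_ambient = 13.6
T_body - T_ambient = 10.8
Ratio = 1.259259
ln(ratio) = 0.230523
t = 0.230523 / 0.031 = 7.44 hours

7.44


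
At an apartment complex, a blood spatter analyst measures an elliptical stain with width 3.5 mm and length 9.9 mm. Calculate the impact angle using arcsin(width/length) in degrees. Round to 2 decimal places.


Blood spatter impact angle calculation:
width / length = 3.5 / 9.9 = 0.353535
angle = arcsin(0.353535)
angle = 20.70 degrees

20.70


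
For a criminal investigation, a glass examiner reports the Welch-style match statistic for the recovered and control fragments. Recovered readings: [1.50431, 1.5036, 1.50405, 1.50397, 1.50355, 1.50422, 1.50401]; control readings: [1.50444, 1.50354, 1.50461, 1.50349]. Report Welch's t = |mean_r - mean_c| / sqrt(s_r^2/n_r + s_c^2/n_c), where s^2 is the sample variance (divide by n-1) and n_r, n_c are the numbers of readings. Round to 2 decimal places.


Welch's t-criterion for glass RI comparison:
Recovered mean = sum / n_r = 10.52771 / 7 = 1.5039586
Control mean = sum / n_c = 6.01608 / 4 = 1.50402
Recovered sample variance s_r^2 = 8.3081e-08
Control sample variance s_c^2 = 3.45267e-07
Welch SE (unpooled) = sqrt(s_r^2/n_r + s_c^2/n_c) = sqrt(1.18687e-08 + 8.63167e-08) = sqrt(9.81854e-08) = 0.000313345
|mean_r - mean_c| = 6.14286e-05
t = 6.14286e-05 / 0.000313345 = 0.20

0.20


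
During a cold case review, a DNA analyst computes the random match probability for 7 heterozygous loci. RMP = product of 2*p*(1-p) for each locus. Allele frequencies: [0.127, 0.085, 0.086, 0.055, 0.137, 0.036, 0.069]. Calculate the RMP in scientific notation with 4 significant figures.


Computing RMP for 7 loci:
Locus 1: 2 * 0.127 * 0.873 = 0.221742
Locus 2: 2 * 0.085 * 0.915 = 0.15555
Locus 3: 2 * 0.086 * 0.914 = 0.157208
Locus 4: 2 * 0.055 * 0.945 = 0.10395
Locus 5: 2 * 0.137 * 0.863 = 0.236462
Locus 6: 2 * 0.036 * 0.964 = 0.069408
Locus 7: 2 * 0.069 * 0.931 = 0.128478
RMP = 1.189e-06

1.189e-06


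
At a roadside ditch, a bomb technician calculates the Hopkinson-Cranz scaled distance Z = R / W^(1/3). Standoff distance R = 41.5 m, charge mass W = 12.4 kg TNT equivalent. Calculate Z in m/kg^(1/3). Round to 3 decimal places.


Scaled distance calculation:
W^(1/3) = 12.4^(1/3) = 2.314589
Z = R / W^(1/3) = 41.5 / 2.314589
Z = 17.930 m/kg^(1/3)

17.930


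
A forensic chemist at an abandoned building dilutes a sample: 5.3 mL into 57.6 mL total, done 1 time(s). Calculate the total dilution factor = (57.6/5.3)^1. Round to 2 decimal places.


Dilution factor calculation:
Single dilution = V_total / V_sample = 57.6 / 5.3 ≈ 10.867925
Number of dilutions = 1
Total DF = (57.6 / 5.3)^1 (full precision, rounded at the end) = 10.87

10.87


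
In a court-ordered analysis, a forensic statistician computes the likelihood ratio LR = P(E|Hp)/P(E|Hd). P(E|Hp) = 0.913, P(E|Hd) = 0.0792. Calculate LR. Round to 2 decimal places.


Likelihood ratio calculation:
LR = P(E|Hp) / P(E|Hd)
LR = 0.913 / 0.0792
LR = 11.53

11.53


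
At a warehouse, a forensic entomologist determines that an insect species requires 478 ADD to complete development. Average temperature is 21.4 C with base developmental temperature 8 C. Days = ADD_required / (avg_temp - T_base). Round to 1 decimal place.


Insect development time:
Effective temperature = avg_temp - T_base = 21.4 - 8 = 13.4 C
Days = ADD / effective_temp = 478 / 13.4 = 35.7 days

35.7


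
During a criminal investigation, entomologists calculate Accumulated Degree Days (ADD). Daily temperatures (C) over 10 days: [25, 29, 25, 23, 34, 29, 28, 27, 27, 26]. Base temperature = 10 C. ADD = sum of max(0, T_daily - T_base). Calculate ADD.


Computing ADD day by day:
Day 1: max(0, 25 - 10) = 15
Day 2: max(0, 29 - 10) = 19
Day 3: max(0, 25 - 10) = 15
Day 4: max(0, 23 - 10) = 13
Day 5: max(0, 34 - 10) = 24
Day 6: max(0, 29 - 10) = 19
Day 7: max(0, 28 - 10) = 18
Day 8: max(0, 27 - 10) = 17
Day 9: max(0, 27 - 10) = 17
Day 10: max(0, 26 - 10) = 16
Total ADD = 173

173


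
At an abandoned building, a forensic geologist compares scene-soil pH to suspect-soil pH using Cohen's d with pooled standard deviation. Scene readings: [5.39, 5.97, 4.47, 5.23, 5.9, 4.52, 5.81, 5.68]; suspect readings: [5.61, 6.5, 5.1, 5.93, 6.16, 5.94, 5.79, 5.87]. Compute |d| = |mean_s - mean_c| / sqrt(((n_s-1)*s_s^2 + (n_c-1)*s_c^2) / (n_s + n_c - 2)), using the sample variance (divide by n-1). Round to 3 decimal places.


Pooled-variance Cohen's d for soil pH comparison:
Scene mean = 42.97 / 8 = 5.37125
Suspect mean = 46.9 / 8 = 5.8625
Scene sample variance s_s^2 = 0.354727
Suspect sample variance s_c^2 = 0.165136
Pooled variance = ((n_s-1)*s_s^2 + (n_c-1)*s_c^2) / (n_s + n_c - 2) = 0.259931
Pooled SD = sqrt(0.259931) = 0.509834
Mean difference = -0.49125
|d| = |-0.49125| / 0.509834 = 0.964

0.964


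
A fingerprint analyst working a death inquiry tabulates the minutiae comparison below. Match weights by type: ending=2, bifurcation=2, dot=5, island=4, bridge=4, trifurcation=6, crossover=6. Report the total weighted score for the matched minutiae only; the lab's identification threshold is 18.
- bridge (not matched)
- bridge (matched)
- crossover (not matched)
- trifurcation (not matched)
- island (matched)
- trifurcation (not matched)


Weighted minutiae match score:
  bridge: not matched, +0
  bridge: matched, +4 (running total 4)
  crossover: not matched, +0
  trifurcation: not matched, +0
  island: matched, +4 (running total 8)
  trifurcation: not matched, +0
Total score = 8
Threshold = 18; verdict = inconclusive

8


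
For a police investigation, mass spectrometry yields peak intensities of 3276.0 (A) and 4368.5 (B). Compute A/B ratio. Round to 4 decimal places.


Spectral peak ratio:
Peak A = 3276.0 counts
Peak B = 4368.5 counts
Ratio = 3276.0 / 4368.5 = 0.7499

0.7499


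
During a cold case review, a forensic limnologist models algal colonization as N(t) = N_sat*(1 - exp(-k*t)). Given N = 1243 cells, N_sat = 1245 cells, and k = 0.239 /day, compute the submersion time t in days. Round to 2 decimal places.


PMSI from diatom colonization curve:
N / N_sat = 1243 / 1245 = 0.998394
1 - N/N_sat = 0.001606
ln(1 - N/N_sat) = -6.434009
t = -ln(1 - N/N_sat) / k = -(-6.434009) / 0.239 = 26.92 days

26.92


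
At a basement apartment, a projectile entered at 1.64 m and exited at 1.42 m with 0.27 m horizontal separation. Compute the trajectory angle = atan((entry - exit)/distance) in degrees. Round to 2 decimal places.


Bullet trajectory angle:
Height difference = 1.64 - 1.42 = 0.22 m
angle = atan(0.22 / 0.27)
angle = atan(0.814815)
angle = 39.17 degrees

39.17


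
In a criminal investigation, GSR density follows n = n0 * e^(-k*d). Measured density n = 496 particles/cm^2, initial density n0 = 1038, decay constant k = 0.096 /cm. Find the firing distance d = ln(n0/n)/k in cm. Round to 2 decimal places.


GSR distance calculation:
n0/n = 1038 / 496 = 2.092742
ln(n0/n) = 0.738475
d = 0.738475 / 0.096 = 7.69 cm

7.69


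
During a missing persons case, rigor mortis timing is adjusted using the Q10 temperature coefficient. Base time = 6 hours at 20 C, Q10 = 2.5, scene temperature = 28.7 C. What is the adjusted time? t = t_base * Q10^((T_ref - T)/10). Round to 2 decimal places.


Rigor mortis time adjustment:
Exponent = (T_ref - T_actual) / 10 = (20 - 28.7) / 10 = -0.87
Q10 factor = 2.5^-0.87 = 0.4506
t_adjusted = 6 * 0.4506 = 2.70 hours

2.70


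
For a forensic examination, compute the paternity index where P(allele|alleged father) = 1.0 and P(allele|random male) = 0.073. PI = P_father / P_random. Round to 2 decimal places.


Paternity Index calculation:
PI = P(allele|father) / P(allele|random)
PI = 1.0 / 0.073
PI = 13.70

13.70


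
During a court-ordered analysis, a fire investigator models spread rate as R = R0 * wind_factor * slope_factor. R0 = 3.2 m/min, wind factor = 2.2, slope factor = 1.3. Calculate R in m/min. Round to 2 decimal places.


Fire spread rate calculation:
R = R0 * wind_factor * slope_factor
= 3.2 * 2.2 * 1.3
= 7.04 * 1.3
= 9.15 m/min

9.15


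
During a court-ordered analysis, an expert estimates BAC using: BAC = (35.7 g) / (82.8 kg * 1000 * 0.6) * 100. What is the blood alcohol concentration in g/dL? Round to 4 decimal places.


Applying the Widmark formula:
BAC = (dose_g / (body_wt * 1000 * r)) * 100
Denominator = 82.8 * 1000 * 0.6 = 49680
BAC = (35.7 / 49680) * 100
BAC = 0.0719 g/dL

0.0719


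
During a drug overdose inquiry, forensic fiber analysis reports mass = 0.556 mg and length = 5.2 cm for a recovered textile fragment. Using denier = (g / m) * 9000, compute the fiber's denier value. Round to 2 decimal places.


Denier calculation:
Mass in grams = 0.556 mg / 1000 = 0.000556 g
Length in meters = 5.2 cm / 100 = 0.052 m
Linear density = mass / length = 0.000556 / 0.052 = 0.01069231 g/m
Denier = (g/m) * 9000 = 0.01069231 * 9000 = 96.23

96.23


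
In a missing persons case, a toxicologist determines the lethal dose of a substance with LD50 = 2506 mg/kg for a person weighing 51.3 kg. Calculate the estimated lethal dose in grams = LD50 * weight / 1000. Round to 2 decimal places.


Lethal dose calculation:
Lethal dose = LD50 * body_weight / 1000
= 2506 * 51.3 / 1000
= 128557.8 / 1000
= 128.56 g

128.56


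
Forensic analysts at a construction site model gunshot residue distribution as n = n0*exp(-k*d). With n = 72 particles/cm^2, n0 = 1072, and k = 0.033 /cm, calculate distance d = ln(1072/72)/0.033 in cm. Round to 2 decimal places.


GSR distance calculation:
n0/n = 1072 / 72 = 14.888889
ln(n0/n) = 2.700615
d = 2.700615 / 0.033 = 81.84 cm

81.84


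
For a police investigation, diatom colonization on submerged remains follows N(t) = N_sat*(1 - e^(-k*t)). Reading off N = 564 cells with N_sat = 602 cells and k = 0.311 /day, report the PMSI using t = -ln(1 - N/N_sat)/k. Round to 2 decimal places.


PMSI from diatom colonization curve:
N / N_sat = 564 / 602 = 0.936877
1 - N/N_sat = 0.063123
ln(1 - N/N_sat) = -2.76267
t = -ln(1 - N/N_sat) / k = -(-2.76267) / 0.311 = 8.88 days

8.88


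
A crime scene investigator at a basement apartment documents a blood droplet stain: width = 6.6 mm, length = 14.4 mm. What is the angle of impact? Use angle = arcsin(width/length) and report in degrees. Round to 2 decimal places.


Blood spatter impact angle calculation:
width / length = 6.6 / 14.4 = 0.458333
angle = arcsin(0.458333)
angle = 27.28 degrees

27.28


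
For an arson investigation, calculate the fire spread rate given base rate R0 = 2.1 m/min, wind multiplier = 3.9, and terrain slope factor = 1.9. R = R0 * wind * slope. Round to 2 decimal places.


Fire spread rate calculation:
R = R0 * wind_factor * slope_factor
= 2.1 * 3.9 * 1.9
= 8.19 * 1.9
= 15.56 m/min

15.56


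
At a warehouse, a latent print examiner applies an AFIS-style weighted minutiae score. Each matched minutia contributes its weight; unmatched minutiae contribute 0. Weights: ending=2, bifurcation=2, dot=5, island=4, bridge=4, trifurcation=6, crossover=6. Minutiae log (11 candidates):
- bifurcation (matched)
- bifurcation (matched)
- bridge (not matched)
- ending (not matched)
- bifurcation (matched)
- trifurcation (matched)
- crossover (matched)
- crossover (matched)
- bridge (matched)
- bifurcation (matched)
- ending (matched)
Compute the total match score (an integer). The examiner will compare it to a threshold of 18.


Weighted minutiae match score:
  bifurcation: matched, +2 (running total 2)
  bifurcation: matched, +2 (running total 4)
  bridge: not matched, +0
  ending: not matched, +0
  bifurcation: matched, +2 (running total 6)
  trifurcation: matched, +6 (running total 12)
  crossover: matched, +6 (running total 18)
  crossover: matched, +6 (running total 24)
  bridge: matched, +4 (running total 28)
  bifurcation: matched, +2 (running total 30)
  ending: matched, +2 (running total 32)
Total score = 32
Threshold = 18; verdict = identification

32


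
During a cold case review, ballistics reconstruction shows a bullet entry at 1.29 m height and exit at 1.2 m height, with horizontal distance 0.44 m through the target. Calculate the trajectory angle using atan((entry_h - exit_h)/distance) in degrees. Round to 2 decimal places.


Bullet trajectory angle:
Height difference = 1.29 - 1.2 = 0.09 m
angle = atan(0.09 / 0.44)
angle = atan(0.204545)
angle = 11.56 degrees

11.56


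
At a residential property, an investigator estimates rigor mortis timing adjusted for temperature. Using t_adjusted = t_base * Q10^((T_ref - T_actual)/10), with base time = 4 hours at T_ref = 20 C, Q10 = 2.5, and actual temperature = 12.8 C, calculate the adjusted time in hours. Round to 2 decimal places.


Rigor mortis time adjustment:
Exponent = (T_ref - T_actual) / 10 = (20 - 12.8) / 10 = 0.72
Q10 factor = 2.5^0.72 = 1.93427
t_adjusted = 4 * 1.93427 = 7.74 hours

7.74


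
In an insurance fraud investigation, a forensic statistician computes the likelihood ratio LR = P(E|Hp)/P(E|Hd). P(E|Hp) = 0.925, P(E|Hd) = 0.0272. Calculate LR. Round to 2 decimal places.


Likelihood ratio calculation:
LR = P(E|Hp) / P(E|Hd)
LR = 0.925 / 0.0272
LR = 34.01

34.01


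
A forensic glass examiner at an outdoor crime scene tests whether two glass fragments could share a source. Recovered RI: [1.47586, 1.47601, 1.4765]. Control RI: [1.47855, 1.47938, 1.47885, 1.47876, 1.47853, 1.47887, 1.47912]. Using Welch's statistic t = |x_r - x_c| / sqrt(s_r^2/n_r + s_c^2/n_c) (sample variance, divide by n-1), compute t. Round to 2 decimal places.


Welch's t-criterion for glass RI comparison:
Recovered mean = sum / n_r = 4.42837 / 3 = 1.4761233
Control mean = sum / n_c = 10.35206 / 7 = 1.4788657
Recovered sample variance s_r^2 = 1.12033e-07
Control sample variance s_c^2 = 9.21619e-08
Welch SE (unpooled) = sqrt(s_r^2/n_r + s_c^2/n_c) = sqrt(3.73444e-08 + 1.3166e-08) = sqrt(5.05104e-08) = 0.000224745
|mean_r - mean_c| = 0.00274238
t = 0.00274238 / 0.000224745 = 12.20

12.20
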